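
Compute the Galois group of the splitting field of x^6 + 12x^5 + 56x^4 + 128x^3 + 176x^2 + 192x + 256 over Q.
6T8: S_4

The polynomial f is an irreducible sextic over Q, so G = Gal(f/Q) is one of the 16 transitive subgroups 6T1, ..., 6T16 of S_6. The discriminant of f is -5497558138880000, which is not a perfect square, so G is not contained in A_6. The transitive groups of degree 6 not contained in A_6 are: C_6 (6T1, order 6), S_3 (6T2, order 6), D_6 (6T3, order 12), C_3 x S_3 (6T5, order 18), A_4 x C_2 (6T6, order 24), S_4 (6T8, order 24), S_3 x S_3 (6T9, order 36), S_4 x C_2 (6T11, order 48), (S_3 x S_3) : C_2 (6T13, order 72), PGL(2,5) (6T14, order 120), S_6 (6T16, order 720). By Dedekind's theorem, for a prime p not dividing disc(f) the degrees of the irreducible factors of f mod p form the cycle type of an element of G. Factoring f modulo the 22 such primes p <= 89 (skipping 2, 5, which divide the discriminant), each new pattern first appears at: mod 3: f = (x^3 + x^2 + x + 2)(x^3 + 2x^2 + 2x + 2), pattern 3+3; mod 7: f = (x^2 + 2x + 3)(x^2 + 4x + 5)(x^2 + 6x + 4), pattern 2+2+2; mod 13: f = (x + 7)(x + 10)(x^4 + 8x^3 + 6x^2 + 12x + 7), pattern 4+1+1; mod 43: f = (x + 21)(x + 26)(x^2 + 4x + 1)(x^2 + 4x + 20), pattern 2+2+1+1. No other pattern occurs in this range, so the set of observed cycle types is {3+3, 2+2+2, 4+1+1, 2+2+1+1}. The candidates containing elements of all these cycle types are S_4 (6T8) of order 24, S_4 x C_2 (6T11) of order 48, PGL(2,5) (6T14) of order 120, S_6 (6T16) of order 720; the others are excluded. The observed types are precisely the cycle types that occur in S_4 (6T8) (apart from the identity). Each of the other remaining candidates has further cycle types, and by the Chebotarev density theorem the matching factorization patterns would occur for a proportion of primes equal to their share of the group: S_4 x C_2 (6T11) additionally contains elements of type 6, 4+2, 2+1+1+1+1 (17 of its 48 elements, about 35% of primes); PGL(2,5) (6T14) additionally contains elements of type 6, 5+1 (44 of its 120 elements, about 37% of primes); S_6 (6T16) additionally contains elements of type 6, 5+1, 4+2, 3+2+1, 3+1+1+1, 2+1+1+1+1 (529 of its 720 elements, about 73% of primes). None of the 22 primes tested shows any such pattern (for each of these groups the chance of that is below 10^-4), which rules them out. Hence G = S_4 (6T8), of order 24.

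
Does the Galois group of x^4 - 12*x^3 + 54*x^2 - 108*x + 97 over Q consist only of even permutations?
The polynomial is irreducible of degree 4 over Q. Its discriminant is 1048576 = 1024^2, a perfect square. A Galois group lies in the alternating group exactly when the discriminant is a square in Q, so the Galois group (V_4) is contained in A_4.

Yes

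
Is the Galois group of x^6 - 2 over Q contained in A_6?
No

The polynomial is irreducible of degree 6 over Q. Its discriminant is 1492992, which is not a perfect square. A Galois group lies in the alternating group exactly when the discriminant is a square in Q, so the Galois group (D_6) is not contained in A_6.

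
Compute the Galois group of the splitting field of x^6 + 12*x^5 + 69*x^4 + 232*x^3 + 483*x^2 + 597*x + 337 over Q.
6T5: C_3 x S_3

The polynomial f is an irreducible sextic over Q, so G = Gal(f/Q) is one of the 16 transitive subgroups 6T1, ..., 6T16 of S_6. The discriminant of f is -68755887963, which is not a perfect square, so G is not contained in A_6. The transitive groups of degree 6 not contained in A_6 are: C_6 (6T1, order 6), S_3 (6T2, order 6), D_6 (6T3, order 12), C_3 x S_3 (6T5, order 18), A_4 x C_2 (6T6, order 24), S_4 (6T8, order 24), S_3 x S_3 (6T9, order 36), S_4 x C_2 (6T11, order 48), (S_3 x S_3) : C_2 (6T13, order 72), PGL(2,5) (6T14, order 120), S_6 (6T16, order 720). By Dedekind's theorem, for a prime p not dividing disc(f) the degrees of the irreducible factors of f mod p form the cycle type of an element of G. Factoring f modulo the 33 such primes p <= 151 (skipping 3, 7, 89, which divide the discriminant), each new pattern first appears at: mod 2: f = (x^6 + x^4 + x^2 + x + 1), pattern 6; mod 13: f = (x + 5)(x + 6)(x + 8)(x^3 + 6x^2 + 6x + 2), pattern 3+1+1+1; mod 17: f = (x^2 + 9x + 9)(x^2 + 10x + 3)(x^2 + 10x + 15), pattern 2+2+2; mod 19: f = (x^3 + 6x^2 + x + 1)(x^3 + 6x^2 + 13x + 14), pattern 3+3; mod 73: f = (x + 26)(x + 38)(x + 45)(x + 56)(x + 69)(x + 70), pattern 1+1+1+1+1+1. No other pattern occurs in this range, so the set of observed cycle types is {6, 3+1+1+1, 2+2+2, 3+3, 1+1+1+1+1+1}. The candidates containing elements of all these cycle types are C_3 x S_3 (6T5) of order 18, S_3 x S_3 (6T9) of order 36, (S_3 x S_3) : C_2 (6T13) of order 72, S_6 (6T16) of order 720; the others are excluded. The observed types are precisely the cycle types that occur in C_3 x S_3 (6T5). Each of the other remaining candidates has further cycle types, and by the Chebotarev density theorem the matching factorization patterns would occur for a proportion of primes equal to their share of the group: S_3 x S_3 (6T9) additionally contains elements of type 2+2+1+1 (9 of its 36 elements, about 25% of primes); (S_3 x S_3) : C_2 (6T13) additionally contains elements of type 4+2, 3+2+1, 2+2+1+1, 2+1+1+1+1 (45 of its 72 elements, about 62% of primes); S_6 (6T16) additionally contains elements of type 5+1, 4+2, 4+1+1, 3+2+1, 2+2+1+1, 2+1+1+1+1 (504 of its 720 elements, about 70% of primes). None of the 33 primes tested shows any such pattern (for each of these groups the chance of that is below 10^-4), which rules them out. Hence G = C_3 x S_3 (6T5), of order 18.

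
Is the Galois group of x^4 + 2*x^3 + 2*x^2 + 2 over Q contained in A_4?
The polynomial is irreducible of degree 4 over Q. Its discriminant is 3136 = 56^2, a perfect square. A Galois group lies in the alternating group exactly when the discriminant is a square in Q, so the Galois group (A_4) is contained in A_4.

Yes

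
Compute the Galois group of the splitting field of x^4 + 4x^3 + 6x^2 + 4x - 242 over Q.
The polynomial is an irreducible quartic over Q and its discriminant is -3673320192, which is not a perfect square, so the Galois group is not contained in A_4. The resolvent cubic y^3 - 6*y^2 + 984*y - 1952 has exactly one rational root, so the Galois group is C_4 or D_4. The quartic remains irreducible over Q(sqrt(disc)), so the group is D_4.

D_4, the dihedral group of order 8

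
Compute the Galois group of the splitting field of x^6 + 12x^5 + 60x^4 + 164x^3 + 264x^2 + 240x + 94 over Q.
S_3 x S_3, the direct product S_3 x S_3 in its degree-6 action

The polynomial f is an irreducible sextic over Q, so G = Gal(f/Q) is one of the 16 transitive subgroups 6T1, ..., 6T16 of S_6. The discriminant of f is 40310784, which is not a perfect square, so G is not contained in A_6. The transitive groups of degree 6 not contained in A_6 are: C_6 (6T1, order 6), S_3 (6T2, order 6), D_6 (6T3, order 12), C_3 x S_3 (6T5, order 18), A_4 x C_2 (6T6, order 24), S_4 (6T8, order 24), S_3 x S_3 (6T9, order 36), S_4 x C_2 (6T11, order 48), (S_3 x S_3) : C_2 (6T13, order 72), PGL(2,5) (6T14, order 120), S_6 (6T16, order 720). By Dedekind's theorem, for a prime p not dividing disc(f) the degrees of the irreducible factors of f mod p form the cycle type of an element of G. Factoring f modulo the 14 such primes p <= 53 (skipping 2, 3, which divide the discriminant), each new pattern first appears at: mod 5: f = (x + 3)(x + 4)(x^2 + 2x + 4)(x^2 + 3x + 3), pattern 2+2+1+1; mod 7: f = (x^6 + 5x^5 + 4x^4 + 3x^3 + 5x^2 + 2x + 3), pattern 6; mod 19: f = (x + 6)(x + 8)(x + 11)(x^3 + 6x^2 + 12x + 5), pattern 3+1+1+1; mod 31: f = (x^2 + 6x + 19)(x^2 + 14x + 20)(x^2 + 23x + 4), pattern 2+2+2; mod 43: f = (x^3 + 6x^2 + 12x + 3)(x^3 + 6x^2 + 12x + 17), pattern 3+3. No other pattern occurs in this range, so the set of observed cycle types is {2+2+1+1, 6, 3+1+1+1, 2+2+2, 3+3}. The candidates containing elements of all these cycle types are S_3 x S_3 (6T9) of order 36, (S_3 x S_3) : C_2 (6T13) of order 72, S_6 (6T16) of order 720; the others are excluded. The observed types are precisely the cycle types that occur in S_3 x S_3 (6T9) (apart from the identity). Each of the other remaining candidates has further cycle types, and by the Chebotarev density theorem the matching factorization patterns would occur for a proportion of primes equal to their share of the group: (S_3 x S_3) : C_2 (6T13) additionally contains elements of type 4+2, 3+2+1, 2+1+1+1+1 (36 of its 72 elements, about 50% of primes); S_6 (6T16) additionally contains elements of type 5+1, 4+2, 4+1+1, 3+2+1, 2+1+1+1+1 (459 of its 720 elements, about 64% of primes). None of the 14 primes tested shows any such pattern (for each of these groups the chance of that is below 10^-4), which rules them out. Hence G = S_3 x S_3 (6T9), of order 36.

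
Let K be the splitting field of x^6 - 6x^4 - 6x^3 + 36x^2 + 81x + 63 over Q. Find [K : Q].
72

The degree of the splitting field over Q equals the order of the Galois group, so first determine the group. The polynomial f is an irreducible sextic over Q, so G = Gal(f/Q) is one of the 16 transitive subgroups 6T1, ..., 6T16 of S_6. The discriminant of f is -1116112724883, which is not a perfect square, so G is not contained in A_6. The transitive groups of degree 6 not contained in A_6 are: C_6 (6T1, order 6), S_3 (6T2, order 6), D_6 (6T3, order 12), C_3 x S_3 (6T5, order 18), A_4 x C_2 (6T6, order 24), S_4 (6T8, order 24), S_3 x S_3 (6T9, order 36), S_4 x C_2 (6T11, order 48), (S_3 x S_3) : C_2 (6T13, order 72), PGL(2,5) (6T14, order 120), S_6 (6T16, order 720). By Dedekind's theorem, for a prime p not dividing disc(f) the degrees of the irreducible factors of f mod p form the cycle type of an element of G. Factoring f modulo the 27 such primes p <= 127 (skipping 3, 13, 17, 43, which divide the discriminant), each new pattern first appears at: mod 2: f = (x^6 + x + 1), pattern 6; mod 7: f = (x)(x^2 + 5x + 3)(x^3 + 2x^2 + 2x + 6), pattern 3+2+1; mod 11: f = (x^2 + 7x + 9)(x^4 + 4x^3 + x^2 + 6x + 7), pattern 4+2; mod 31: f = (x + 12)(x + 26)(x^2 + 25x + 11)(x^2 + 30x + 24), pattern 2+2+1+1; mod 61: f = (x + 2)(x + 3)(x + 12)(x + 19)(x^2 + 25x + 47), pattern 2+1+1+1+1; mod 97: f = (x + 29)(x + 33)(x + 61)(x^3 + 71x^2 + 5x + 2), pattern 3+1+1+1; mod 113: f = (x^2 + 4x + 59)(x^2 + 53x + 31)(x^2 + 56x + 3), pattern 2+2+2; mod 127: f = (x^3 + 39x^2 + 54x + 51)(x^3 + 88x^2 + 64x + 61), pattern 3+3. No other pattern occurs in this range, so the set of observed cycle types is {6, 3+2+1, 4+2, 2+2+1+1, 2+1+1+1+1, 3+1+1+1, 2+2+2, 3+3}. The candidates containing elements of all these cycle types are (S_3 x S_3) : C_2 (6T13) of order 72, S_6 (6T16) of order 720; the others are excluded. The observed types are precisely the cycle types that occur in (S_3 x S_3) : C_2 (6T13) (apart from the identity). Each of the other remaining candidates has further cycle types, and by the Chebotarev density theorem the matching factorization patterns would occur for a proportion of primes equal to their share of the group: S_6 (6T16) additionally contains elements of type 5+1, 4+1+1 (234 of its 720 elements, about 32% of primes). None of the 27 primes tested shows any such pattern (for each of these groups the chance of that is below 10^-4), which rules them out. Hence G = (S_3 x S_3) : C_2 (6T13), of order 72. The Galois group (S_3 x S_3) : C_2 (6T13) has order 72, so the splitting field has degree 72 over Q.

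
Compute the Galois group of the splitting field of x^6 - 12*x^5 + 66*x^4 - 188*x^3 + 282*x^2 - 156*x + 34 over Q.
D_6, the dihedral group of order 12

The polynomial f is an irreducible sextic over Q, so G = Gal(f/Q) is one of the 16 transitive subgroups 6T1, ..., 6T16 of S_6. The discriminant of f is -8238032750592, which is not a perfect square, so G is not contained in A_6. The transitive groups of degree 6 not contained in A_6 are: C_6 (6T1, order 6), S_3 (6T2, order 6), D_6 (6T3, order 12), C_3 x S_3 (6T5, order 18), A_4 x C_2 (6T6, order 24), S_4 (6T8, order 24), S_3 x S_3 (6T9, order 36), S_4 x C_2 (6T11, order 48), (S_3 x S_3) : C_2 (6T13, order 72), PGL(2,5) (6T14, order 120), S_6 (6T16, order 720). By Dedekind's theorem, for a prime p not dividing disc(f) the degrees of the irreducible factors of f mod p form the cycle type of an element of G. Factoring f modulo the 79 such primes p <= 421 (skipping 2, 3, 29, which divide the discriminant), each new pattern first appears at: mod 5: f = (x^2 + 3)(x^2 + x + 2)(x^2 + 2x + 4), pattern 2+2+2; mod 7: f = (x^6 + 2x^5 + 3x^4 + x^3 + 2x^2 + 5x + 6), pattern 6; mod 11: f = (x + 7)(x + 8)(x^2 + 7x + 7)(x^2 + 10x + 8), pattern 2+2+1+1; mod 19: f = (x^3 + 12x^2 + 9x + 14)(x^3 + 14x^2 + 3x + 16), pattern 3+3; mod 43: f = (x + 4)(x + 12)(x + 14)(x + 26)(x + 30)(x + 31), pattern 1+1+1+1+1+1. No other pattern occurs in this range, so the set of observed cycle types is {2+2+2, 6, 2+2+1+1, 3+3, 1+1+1+1+1+1}. The candidates containing elements of all these cycle types are D_6 (6T3) of order 12, A_4 x C_2 (6T6) of order 24, S_3 x S_3 (6T9) of order 36, S_4 x C_2 (6T11) of order 48, (S_3 x S_3) : C_2 (6T13) of order 72, PGL(2,5) (6T14) of order 120, S_6 (6T16) of order 720; the others are excluded. The observed types are precisely the cycle types that occur in D_6 (6T3). Each of the other remaining candidates has further cycle types, and by the Chebotarev density theorem the matching factorization patterns would occur for a proportion of primes equal to their share of the group: A_4 x C_2 (6T6) additionally contains elements of type 2+1+1+1+1 (3 of its 24 elements, about 12% of primes); S_3 x S_3 (6T9) additionally contains elements of type 3+1+1+1 (4 of its 36 elements, about 11% of primes); S_4 x C_2 (6T11) additionally contains elements of type 4+2, 4+1+1, 2+1+1+1+1 (15 of its 48 elements, about 31% of primes); (S_3 x S_3) : C_2 (6T13) additionally contains elements of type 4+2, 3+2+1, 3+1+1+1, 2+1+1+1+1 (40 of its 72 elements, about 56% of primes); PGL(2,5) (6T14) additionally contains elements of type 5+1, 4+1+1 (54 of its 120 elements, about 45% of primes); S_6 (6T16) additionally contains elements of type 5+1, 4+2, 4+1+1, 3+2+1, 3+1+1+1, 2+1+1+1+1 (499 of its 720 elements, about 69% of primes). None of the 79 primes tested shows any such pattern (for each of these groups the chance of that is below 10^-4), which rules them out. Hence G = D_6 (6T3), of order 12.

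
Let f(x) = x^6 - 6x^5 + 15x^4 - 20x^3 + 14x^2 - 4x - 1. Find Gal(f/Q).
The polynomial f is an irreducible sextic over Q, so G = Gal(f/Q) is one of the 16 transitive subgroups 6T1, ..., 6T16 of S_6. The discriminant of f is 33856 = 184^2, a perfect square, so G is contained in A_6. The transitive groups of degree 6 contained in A_6 are: A_4 (6T4, order 12), S_4 (6T7, order 24), (C_3 x C_3) : C_4 (6T10, order 36), PSL(2,5) (6T12, order 60), A_6 (6T15, order 360). By Dedekind's theorem, for a prime p not dividing disc(f) the degrees of the irreducible factors of f mod p form the cycle type of an element of G. Factoring f modulo the 79 such primes p <= 419 (skipping 2, 23, which divide the discriminant), each new pattern first appears at: mod 3: f = (x^3 + x^2 + 2)(x^3 + 2x^2 + x + 1), pattern 3+3; mod 5: f = (x^2 + 3x + 4)(x^4 + x^3 + 3x^2 + 2x + 1), pattern 4+2; mod 19: f = (x + 4)(x + 13)(x^2 + 7x + 7)(x^2 + 8x + 6), pattern 2+2+1+1; mod 223: f = (x + 15)(x + 56)(x + 77)(x + 144)(x + 165)(x + 206), pattern 1+1+1+1+1+1. No other pattern occurs in this range, so the set of observed cycle types is {3+3, 4+2, 2+2+1+1, 1+1+1+1+1+1}. The candidates containing elements of all these cycle types are S_4 (6T7) of order 24, (C_3 x C_3) : C_4 (6T10) of order 36, A_6 (6T15) of order 360; the others are excluded. The observed types are precisely the cycle types that occur in S_4 (6T7). Each of the other remaining candidates has further cycle types, and by the Chebotarev density theorem the matching factorization patterns would occur for a proportion of primes equal to their share of the group: (C_3 x C_3) : C_4 (6T10) additionally contains elements of type 3+1+1+1 (4 of its 36 elements, about 11% of primes); A_6 (6T15) additionally contains elements of type 5+1, 3+1+1+1 (184 of its 360 elements, about 51% of primes). None of the 79 primes tested shows any such pattern (for each of these groups the chance of that is below 10^-4), which rules them out. Hence G = S_4 (6T7), of order 24.

S_4 (also written S4+)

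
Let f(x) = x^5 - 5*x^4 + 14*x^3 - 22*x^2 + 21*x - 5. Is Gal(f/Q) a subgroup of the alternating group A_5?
No

The polynomial is irreducible of degree 5 over Q. Its discriminant is 931072, which is not a perfect square. A Galois group lies in the alternating group exactly when the discriminant is a square in Q, so the Galois group (S_5) is not contained in A_5.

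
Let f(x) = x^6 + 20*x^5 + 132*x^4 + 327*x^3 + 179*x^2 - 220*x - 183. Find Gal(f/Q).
The polynomial f is an irreducible sextic over Q, so G = Gal(f/Q) is one of the 16 transitive subgroups 6T1, ..., 6T16 of S_6. The discriminant of f is 8413926734596681 = 91727459^2, a perfect square, so G is contained in A_6. The transitive groups of degree 6 contained in A_6 are: A_4 (6T4, order 12), S_4 (6T7, order 24), (C_3 x C_3) : C_4 (6T10, order 36), PSL(2,5) (6T12, order 60), A_6 (6T15, order 360). By Dedekind's theorem, for a prime p not dividing disc(f) the degrees of the irreducible factors of f mod p form the cycle type of an element of G. Factoring f modulo the 21 such primes p <= 79 (skipping 19, which divides the discriminant), each new pattern first appears at: mod 2: f = (x + 1)(x^5 + x^4 + x^3 + x + 1), pattern 5+1; mod 7: f = (x^3 + 3)(x^3 + 6x^2 + 6x + 2), pattern 3+3; mod 61: f = (x)(x + 40)(x^2 + 47x + 14)(x^2 + 55x + 41), pattern 2+2+1+1. No other pattern occurs in this range, so the set of observed cycle types is {5+1, 3+3, 2+2+1+1}. The candidates containing elements of all these cycle types are PSL(2,5) (6T12) of order 60, A_6 (6T15) of order 360; the others are excluded. The observed types are precisely the cycle types that occur in PSL(2,5) (6T12) (apart from the identity). Each of the other remaining candidates has further cycle types, and by the Chebotarev density theorem the matching factorization patterns would occur for a proportion of primes equal to their share of the group: A_6 (6T15) additionally contains elements of type 4+2, 3+1+1+1 (130 of its 360 elements, about 36% of primes). None of the 21 primes tested shows any such pattern (for each of these groups the chance of that is below 10^-4), which rules them out. Hence G = PSL(2,5) (6T12), of order 60.

6T12: PSL(2,5)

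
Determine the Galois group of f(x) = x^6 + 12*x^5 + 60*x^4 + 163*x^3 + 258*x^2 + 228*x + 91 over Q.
The polynomial f is an irreducible sextic over Q, so G = Gal(f/Q) is one of the 16 transitive subgroups 6T1, ..., 6T16 of S_6. The discriminant of f is -177147, which is not a perfect square, so G is not contained in A_6. The transitive groups of degree 6 not contained in A_6 are: C_6 (6T1, order 6), S_3 (6T2, order 6), D_6 (6T3, order 12), C_3 x S_3 (6T5, order 18), A_4 x C_2 (6T6, order 24), S_4 (6T8, order 24), S_3 x S_3 (6T9, order 36), S_4 x C_2 (6T11, order 48), (S_3 x S_3) : C_2 (6T13, order 72), PGL(2,5) (6T14, order 120), S_6 (6T16, order 720). By Dedekind's theorem, for a prime p not dividing disc(f) the degrees of the irreducible factors of f mod p form the cycle type of an element of G. Factoring f modulo the 33 such primes p <= 139 (skipping 3, which divides the discriminant), each new pattern first appears at: mod 2: f = (x^6 + x^3 + 1), pattern 6; mod 7: f = (x)(x + 1)(x + 5)(x^3 + 6x^2 + 5x + 5), pattern 3+1+1+1; mod 17: f = (x^2 + 3)(x^2 + 3x + 9)(x^2 + 9x + 4), pattern 2+2+2; mod 19: f = (x^3 + 6x^2 + 12x + 2)(x^3 + 6x^2 + 12x + 17), pattern 3+3; mod 73: f = (x + 44)(x + 45)(x + 46)(x + 53)(x + 54)(x + 62), pattern 1+1+1+1+1+1. No other pattern occurs in this range, so the set of observed cycle types is {6, 3+1+1+1, 2+2+2, 3+3, 1+1+1+1+1+1}. The candidates containing elements of all these cycle types are C_3 x S_3 (6T5) of order 18, S_3 x S_3 (6T9) of order 36, (S_3 x S_3) : C_2 (6T13) of order 72, S_6 (6T16) of order 720; the others are excluded. The observed types are precisely the cycle types that occur in C_3 x S_3 (6T5). Each of the other remaining candidates has further cycle types, and by the Chebotarev density theorem the matching factorization patterns would occur for a proportion of primes equal to their share of the group: S_3 x S_3 (6T9) additionally contains elements of type 2+2+1+1 (9 of its 36 elements, about 25% of primes); (S_3 x S_3) : C_2 (6T13) additionally contains elements of type 4+2, 3+2+1, 2+2+1+1, 2+1+1+1+1 (45 of its 72 elements, about 62% of primes); S_6 (6T16) additionally contains elements of type 5+1, 4+2, 4+1+1, 3+2+1, 2+2+1+1, 2+1+1+1+1 (504 of its 720 elements, about 70% of primes). None of the 33 primes tested shows any such pattern (for each of these groups the chance of that is below 10^-4), which rules them out. Hence G = C_3 x S_3 (6T5), of order 18.

C_3 x S_3 (also written G18)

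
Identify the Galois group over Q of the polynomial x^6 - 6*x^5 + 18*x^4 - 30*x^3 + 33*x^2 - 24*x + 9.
The polynomial f is an irreducible sextic over Q, so G = Gal(f/Q) is one of the 16 transitive subgroups 6T1, ..., 6T16 of S_6. The discriminant of f is -16003008, which is not a perfect square, so G is not contained in A_6. The transitive groups of degree 6 not contained in A_6 are: C_6 (6T1, order 6), S_3 (6T2, order 6), D_6 (6T3, order 12), C_3 x S_3 (6T5, order 18), A_4 x C_2 (6T6, order 24), S_4 (6T8, order 24), S_3 x S_3 (6T9, order 36), S_4 x C_2 (6T11, order 48), (S_3 x S_3) : C_2 (6T13, order 72), PGL(2,5) (6T14, order 120), S_6 (6T16, order 720). By Dedekind's theorem, for a prime p not dividing disc(f) the degrees of the irreducible factors of f mod p form the cycle type of an element of G. Factoring f modulo the 21 such primes p <= 89 (skipping 2, 3, 7, which divide the discriminant), each new pattern first appears at: mod 5: f = (x^6 + 4x^5 + 3x^4 + 3x^2 + x + 4), pattern 6; mod 11: f = (x + 1)(x^5 + 4x^4 + 3x^3 + 9), pattern 5+1; mod 13: f = (x + 7)(x + 11)(x^4 + 2x^3 + 9x^2 + 5x + 4), pattern 4+1+1; mod 23: f = (x + 15)(x + 19)(x^2 + 13x + 3)(x^2 + 16x + 8), pattern 2+2+1+1; mod 43: f = (x^3 + 16x^2 + 6x + 18)(x^3 + 21x^2 + 20x + 22), pattern 3+3; mod 61: f = (x^2 + 12x + 46)(x^2 + 16x + 56)(x^2 + 27x + 5), pattern 2+2+2. No other pattern occurs in this range, so the set of observed cycle types is {6, 5+1, 4+1+1, 2+2+1+1, 3+3, 2+2+2}. The candidates containing elements of all these cycle types are PGL(2,5) (6T14) of order 120, S_6 (6T16) of order 720; the others are excluded. The observed types are precisely the cycle types that occur in PGL(2,5) (6T14) (apart from the identity). Each of the other remaining candidates has further cycle types, and by the Chebotarev density theorem the matching factorization patterns would occur for a proportion of primes equal to their share of the group: S_6 (6T16) additionally contains elements of type 4+2, 3+2+1, 3+1+1+1, 2+1+1+1+1 (265 of its 720 elements, about 37% of primes). None of the 21 primes tested shows any such pattern (for each of these groups the chance of that is below 10^-4), which rules them out. Hence G = PGL(2,5) (6T14), of order 120.

PGL(2,5) (also written S5(6))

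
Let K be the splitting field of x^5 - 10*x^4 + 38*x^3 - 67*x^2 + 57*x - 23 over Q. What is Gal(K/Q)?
S_5

The polynomial f is an irreducible quintic over Q, so G = Gal(f/Q) is a transitive subgroup of S_5: one of C_5 (5T1, order 5), D_5 (5T2, order 10), F_20 (5T3, order 20), A_5 (5T4, order 60) or S_5 (5T5, order 120). The discriminant of f is 562324, which is not a perfect square, so G is not contained in A_5. The transitive groups of degree 5 not contained in A_5 are: F_20 (5T3, order 20), S_5 (5T5, order 120). By Dedekind's theorem, for a prime p not dividing disc(f) the degrees of the irreducible factors of f mod p form the cycle type of an element of G. Factoring f modulo the 5 such primes p <= 17 (skipping 2, 7, which divide the discriminant), each new pattern first appears at: mod 3: f = (x^5 + 2x^4 + 2x^3 + 2x^2 + 1), pattern 5; mod 17: f = (x + 2)(x + 10)(x^3 + 12x^2 + 10x + 15), pattern 3+1+1. No other pattern occurs in this range, so the set of observed cycle types is {5, 3+1+1}. Among the candidates above, the only group containing elements of all these cycle types is S_5 (5T5) — F_20 (5T3) lacks at least one of them. Hence G = S_5 (5T5), of order 120.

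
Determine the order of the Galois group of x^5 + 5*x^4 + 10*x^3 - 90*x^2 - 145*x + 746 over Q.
The degree of the splitting field over Q equals the order of the Galois group, so first determine the group. The polynomial f is an irreducible quintic over Q, so G = Gal(f/Q) is a transitive subgroup of S_5: one of C_5 (5T1, order 5), D_5 (5T2, order 10), F_20 (5T3, order 20), A_5 (5T4, order 60) or S_5 (5T5, order 120). The discriminant of f is 1109956876953125, which is not a perfect square, so G is not contained in A_5. The transitive groups of degree 5 not contained in A_5 are: F_20 (5T3, order 20), S_5 (5T5, order 120). By Dedekind's theorem, for a prime p not dividing disc(f) the degrees of the irreducible factors of f mod p form the cycle type of an element of G. Factoring f modulo the 18 such primes p <= 71 (skipping 5, 31, which divide the discriminant), each new pattern first appears at: mod 2: f = (x)(x^4 + x^3 + 1), pattern 4+1; mod 11: f = (x^5 + 5x^4 + 10x^3 + 9x^2 + 9x + 9), pattern 5; mod 19: f = (x + 10)(x^2 + 16x + 4)(x^2 + 17x + 12), pattern 2+2+1. No other pattern occurs in this range, so the set of observed cycle types is {4+1, 5, 2+2+1}. The candidates containing elements of all these cycle types are F_20 (5T3) of order 20, S_5 (5T5) of order 120; the others are excluded. The observed types are precisely the cycle types that occur in F_20 (5T3) (apart from the identity). Each of the other remaining candidates has further cycle types, and by the Chebotarev density theorem the matching factorization patterns would occur for a proportion of primes equal to their share of the group: S_5 (5T5) additionally contains elements of type 3+2, 3+1+1, 2+1+1+1 (50 of its 120 elements, about 42% of primes). None of the 18 primes tested shows any such pattern (for each of these groups the chance of that is below 10^-4), which rules them out. Hence G = F_20 (5T3), of order 20. The Galois group F_20 (5T3) has order 20, so the splitting field has degree 20 over Q.

20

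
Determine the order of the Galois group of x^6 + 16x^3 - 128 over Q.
The degree of the splitting field over Q equals the order of the Galois group, so first determine the group. The polynomial f is an irreducible sextic over Q, so G = Gal(f/Q) is one of the 16 transitive subgroups 6T1, ..., 6T16 of S_6. The discriminant of f is 5410421842378752, which is not a perfect square, so G is not contained in A_6. The transitive groups of degree 6 not contained in A_6 are: C_6 (6T1, order 6), S_3 (6T2, order 6), D_6 (6T3, order 12), C_3 x S_3 (6T5, order 18), A_4 x C_2 (6T6, order 24), S_4 (6T8, order 24), S_3 x S_3 (6T9, order 36), S_4 x C_2 (6T11, order 48), (S_3 x S_3) : C_2 (6T13, order 72), PGL(2,5) (6T14, order 120), S_6 (6T16, order 720). By Dedekind's theorem, for a prime p not dividing disc(f) the degrees of the irreducible factors of f mod p form the cycle type of an element of G. Factoring f modulo the 23 such primes p <= 97 (skipping 2, 3, which divide the discriminant), each new pattern first appears at: mod 5: f = (x^6 + x^3 + 2), pattern 6; mod 11: f = (x + 1)(x + 5)(x^2 + 6x + 3)(x^2 + 10x + 1), pattern 2+2+1+1; mod 13: f = (x + 1)(x + 3)(x + 9)(x^3 + 2), pattern 3+1+1+1; mod 31: f = (x^2 + 3x + 15)(x^2 + 13x + 13)(x^2 + 15x + 3), pattern 2+2+2; mod 97: f = (x^3 + 25)(x^3 + 88), pattern 3+3. No other pattern occurs in this range, so the set of observed cycle types is {6, 2+2+1+1, 3+1+1+1, 2+2+2, 3+3}. The candidates containing elements of all these cycle types are S_3 x S_3 (6T9) of order 36, (S_3 x S_3) : C_2 (6T13) of order 72, S_6 (6T16) of order 720; the others are excluded. The observed types are precisely the cycle types that occur in S_3 x S_3 (6T9) (apart from the identity). Each of the other remaining candidates has further cycle types, and by the Chebotarev density theorem the matching factorization patterns would occur for a proportion of primes equal to their share of the group: (S_3 x S_3) : C_2 (6T13) additionally contains elements of type 4+2, 3+2+1, 2+1+1+1+1 (36 of its 72 elements, about 50% of primes); S_6 (6T16) additionally contains elements of type 5+1, 4+2, 4+1+1, 3+2+1, 2+1+1+1+1 (459 of its 720 elements, about 64% of primes). None of the 23 primes tested shows any such pattern (for each of these groups the chance of that is below 10^-4), which rules them out. Hence G = S_3 x S_3 (6T9), of order 36. The Galois group S_3 x S_3 (6T9) has order 36, so the splitting field has degree 36 over Q.

36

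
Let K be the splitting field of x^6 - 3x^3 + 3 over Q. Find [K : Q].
18

The degree of the splitting field over Q equals the order of the Galois group, so first determine the group. The polynomial f is an irreducible sextic over Q, so G = Gal(f/Q) is one of the 16 transitive subgroups 6T1, ..., 6T16 of S_6. The discriminant of f is -177147, which is not a perfect square, so G is not contained in A_6. The transitive groups of degree 6 not contained in A_6 are: C_6 (6T1, order 6), S_3 (6T2, order 6), D_6 (6T3, order 12), C_3 x S_3 (6T5, order 18), A_4 x C_2 (6T6, order 24), S_4 (6T8, order 24), S_3 x S_3 (6T9, order 36), S_4 x C_2 (6T11, order 48), (S_3 x S_3) : C_2 (6T13, order 72), PGL(2,5) (6T14, order 120), S_6 (6T16, order 720). By Dedekind's theorem, for a prime p not dividing disc(f) the degrees of the irreducible factors of f mod p form the cycle type of an element of G. Factoring f modulo the 33 such primes p <= 139 (skipping 3, which divides the discriminant), each new pattern first appears at: mod 2: f = (x^6 + x^3 + 1), pattern 6; mod 7: f = (x + 1)(x + 2)(x + 4)(x^3 + 3), pattern 3+1+1+1; mod 17: f = (x^2 + x + 7)(x^2 + 4x + 7)(x^2 + 12x + 7), pattern 2+2+2; mod 19: f = (x^3 + 6)(x^3 + 10), pattern 3+3; mod 73: f = (x + 13)(x + 21)(x + 22)(x + 29)(x + 30)(x + 31), pattern 1+1+1+1+1+1. No other pattern occurs in this range, so the set of observed cycle types is {6, 3+1+1+1, 2+2+2, 3+3, 1+1+1+1+1+1}. The candidates containing elements of all these cycle types are C_3 x S_3 (6T5) of order 18, S_3 x S_3 (6T9) of order 36, (S_3 x S_3) : C_2 (6T13) of order 72, S_6 (6T16) of order 720; the others are excluded. The observed types are precisely the cycle types that occur in C_3 x S_3 (6T5). Each of the other remaining candidates has further cycle types, and by the Chebotarev density theorem the matching factorization patterns would occur for a proportion of primes equal to their share of the group: S_3 x S_3 (6T9) additionally contains elements of type 2+2+1+1 (9 of its 36 elements, about 25% of primes); (S_3 x S_3) : C_2 (6T13) additionally contains elements of type 4+2, 3+2+1, 2+2+1+1, 2+1+1+1+1 (45 of its 72 elements, about 62% of primes); S_6 (6T16) additionally contains elements of type 5+1, 4+2, 4+1+1, 3+2+1, 2+2+1+1, 2+1+1+1+1 (504 of its 720 elements, about 70% of primes). None of the 33 primes tested shows any such pattern (for each of these groups the chance of that is below 10^-4), which rules them out. Hence G = C_3 x S_3 (6T5), of order 18. The Galois group C_3 x S_3 (6T5) has order 18, so the splitting field has degree 18 over Q.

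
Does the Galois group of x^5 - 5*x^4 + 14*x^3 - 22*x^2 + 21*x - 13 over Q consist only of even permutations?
No

The polynomial is irreducible of degree 5 over Q. Its discriminant is 931072, which is not a perfect square. A Galois group lies in the alternating group exactly when the discriminant is a square in Q, so the Galois group (S_5) is not contained in A_5.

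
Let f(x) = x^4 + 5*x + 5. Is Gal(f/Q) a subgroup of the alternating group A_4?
No

The polynomial is irreducible of degree 4 over Q. Its discriminant is 15125, which is not a perfect square. A Galois group lies in the alternating group exactly when the discriminant is a square in Q, so the Galois group (C_4) is not contained in A_4.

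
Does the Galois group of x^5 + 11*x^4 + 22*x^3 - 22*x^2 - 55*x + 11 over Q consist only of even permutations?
The polynomial is irreducible of degree 5 over Q. Its discriminant is 15352201216 = 123904^2, a perfect square. A Galois group lies in the alternating group exactly when the discriminant is a square in Q, so the Galois group (C_5) is contained in A_5.

Yes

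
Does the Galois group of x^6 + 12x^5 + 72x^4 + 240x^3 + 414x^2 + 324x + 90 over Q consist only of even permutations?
The polynomial is irreducible of degree 6 over Q. Its discriminant is 264479053824, which is not a perfect square. A Galois group lies in the alternating group exactly when the discriminant is a square in Q, so the Galois group (S_3 x S_3) is not contained in A_6.

No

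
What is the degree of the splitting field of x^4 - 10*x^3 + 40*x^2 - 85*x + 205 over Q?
4

The degree of the splitting field over Q equals the order of the Galois group, so first determine the group. The polynomial is an irreducible quartic over Q and its discriminant is 495510125, which is not a perfect square, so the Galois group is not contained in A_4. The resolvent cubic y^3 - 40*y^2 + 30*y + 5075 has exactly one rational root, so the Galois group is C_4 or D_4. The quartic becomes reducible over Q(sqrt(disc)), so the group is C_4. The Galois group C_4 (4T1) has order 4, so the splitting field has degree 4 over Q.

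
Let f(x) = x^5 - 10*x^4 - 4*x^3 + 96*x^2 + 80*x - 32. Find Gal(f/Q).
C_5, the cyclic group of order 5

The polynomial f is an irreducible quintic over Q, so G = Gal(f/Q) is a transitive subgroup of S_5: one of C_5 (5T1, order 5), D_5 (5T2, order 10), F_20 (5T3, order 20), A_5 (5T4, order 60) or S_5 (5T5, order 120). The discriminant of f is 8121314443264 = 2849792^2, a perfect square, so G is contained in A_5. The transitive groups of degree 5 contained in A_5 are: C_5 (5T1, order 5), D_5 (5T2, order 10), A_5 (5T4, order 60). By Dedekind's theorem, for a prime p not dividing disc(f) the degrees of the irreducible factors of f mod p form the cycle type of an element of G. Factoring f modulo the 14 such primes p <= 59 (skipping 2, 11, 23, which divide the discriminant), each new pattern first appears at: mod 3: f = (x^5 + 2x^4 + 2x^3 + 2x + 1), pattern 5; mod 43: f = (x + 19)(x + 21)(x + 24)(x + 25)(x + 30), pattern 1+1+1+1+1. No other pattern occurs in this range, so the set of observed cycle types is {5, 1+1+1+1+1}. The candidates containing elements of all these cycle types are C_5 (5T1) of order 5, D_5 (5T2) of order 10, A_5 (5T4) of order 60; the others are excluded. The observed types are precisely the cycle types that occur in C_5 (5T1). Each of the other remaining candidates has further cycle types, and by the Chebotarev density theorem the matching factorization patterns would occur for a proportion of primes equal to their share of the group: D_5 (5T2) additionally contains elements of type 2+2+1 (5 of its 10 elements, about 50% of primes); A_5 (5T4) additionally contains elements of type 3+1+1, 2+2+1 (35 of its 60 elements, about 58% of primes). None of the 14 primes tested shows any such pattern (for each of these groups the chance of that is below 10^-4), which rules them out. Hence G = C_5 (5T1), of order 5.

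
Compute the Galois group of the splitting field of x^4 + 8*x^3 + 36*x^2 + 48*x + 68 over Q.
The polynomial is an irreducible quartic over Q and its discriminant is 102760448, which is not a perfect square, so the Galois group is not contained in A_4. The resolvent cubic y^3 - 36*y^2 + 112*y + 3136 has exactly one rational root, so the Galois group is C_4 or D_4. The quartic becomes reducible over Q(sqrt(disc)), so the group is C_4.

4T1: C_4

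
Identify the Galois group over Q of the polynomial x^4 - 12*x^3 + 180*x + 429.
The polynomial is an irreducible quartic over Q and its discriminant is -6543790848, which is not a perfect square, so the Galois group is not contained in A_4. The resolvent cubic y^3 - 3876*y - 94176 has exactly one rational root, so the Galois group is C_4 or D_4. The quartic remains irreducible over Q(sqrt(disc)), so the group is D_4.

D_4 (also written D4)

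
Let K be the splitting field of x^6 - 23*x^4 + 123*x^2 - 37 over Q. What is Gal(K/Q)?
S_3 (order 6)

The polynomial f is an irreducible sextic over Q, so G = Gal(f/Q) is one of the 16 transitive subgroups 6T1, ..., 6T16 of S_6. The discriminant of f is 870211913777152, which is not a perfect square, so G is not contained in A_6. The transitive groups of degree 6 not contained in A_6 are: C_6 (6T1, order 6), S_3 (6T2, order 6), D_6 (6T3, order 12), C_3 x S_3 (6T5, order 18), A_4 x C_2 (6T6, order 24), S_4 (6T8, order 24), S_3 x S_3 (6T9, order 36), S_4 x C_2 (6T11, order 48), (S_3 x S_3) : C_2 (6T13, order 72), PGL(2,5) (6T14, order 120), S_6 (6T16, order 720). By Dedekind's theorem, for a prime p not dividing disc(f) the degrees of the irreducible factors of f mod p form the cycle type of an element of G. Factoring f modulo the 23 such primes p <= 97 (skipping 2, 37, which divide the discriminant), each new pattern first appears at: mod 3: f = (x^3 + x^2 + x + 2)(x^3 + 2x^2 + x + 1), pattern 3+3; mod 5: f = (x^2 + 3)(x^2 + 2x + 4)(x^2 + 3x + 4), pattern 2+2+2; mod 67: f = (x + 5)(x + 6)(x + 30)(x + 37)(x + 61)(x + 62), pattern 1+1+1+1+1+1. No other pattern occurs in this range, so the set of observed cycle types is {3+3, 2+2+2, 1+1+1+1+1+1}. The candidates containing elements of all these cycle types are C_6 (6T1) of order 6, S_3 (6T2) of order 6, D_6 (6T3) of order 12, C_3 x S_3 (6T5) of order 18, A_4 x C_2 (6T6) of order 24, S_4 (6T8) of order 24, S_3 x S_3 (6T9) of order 36, S_4 x C_2 (6T11) of order 48, (S_3 x S_3) : C_2 (6T13) of order 72, PGL(2,5) (6T14) of order 120, S_6 (6T16) of order 720; the others are excluded. The observed types are precisely the cycle types that occur in S_3 (6T2). Each of the other remaining candidates has further cycle types, and by the Chebotarev density theorem the matching factorization patterns would occur for a proportion of primes equal to their share of the group: C_6 (6T1) additionally contains elements of type 6 (2 of its 6 elements, about 33% of primes); D_6 (6T3) additionally contains elements of type 6, 2+2+1+1 (5 of its 12 elements, about 42% of primes); C_3 x S_3 (6T5) additionally contains elements of type 6, 3+1+1+1 (10 of its 18 elements, about 56% of primes); A_4 x C_2 (6T6) additionally contains elements of type 6, 2+2+1+1, 2+1+1+1+1 (14 of its 24 elements, about 58% of primes); S_4 (6T8) additionally contains elements of type 4+1+1, 2+2+1+1 (9 of its 24 elements, about 38% of primes); S_3 x S_3 (6T9) additionally contains elements of type 6, 3+1+1+1, 2+2+1+1 (25 of its 36 elements, about 69% of primes); S_4 x C_2 (6T11) additionally contains elements of type 6, 4+2, 4+1+1, 2+2+1+1, 2+1+1+1+1 (32 of its 48 elements, about 67% of primes); (S_3 x S_3) : C_2 (6T13) additionally contains elements of type 6, 4+2, 3+2+1, 3+1+1+1, 2+2+1+1, 2+1+1+1+1 (61 of its 72 elements, about 85% of primes); PGL(2,5) (6T14) additionally contains elements of type 6, 5+1, 4+1+1, 2+2+1+1 (89 of its 120 elements, about 74% of primes); S_6 (6T16) additionally contains elements of type 6, 5+1, 4+2, 4+1+1, 3+2+1, 3+1+1+1, 2+2+1+1, 2+1+1+1+1 (664 of its 720 elements, about 92% of primes). None of the 23 primes tested shows any such pattern (for each of these groups the chance of that is below 10^-4), which rules them out. Hence G = S_3 (6T2), of order 6.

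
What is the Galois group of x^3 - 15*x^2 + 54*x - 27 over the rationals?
The polynomial is an irreducible cubic over Q and its discriminant is 35721 = 189^2, a perfect square. For an irreducible cubic, a square discriminant forces the Galois group to be A_3, the cyclic group of order 3.

C_3 (also written C3)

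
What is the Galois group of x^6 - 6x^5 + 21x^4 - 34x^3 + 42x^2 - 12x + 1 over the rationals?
The polynomial f is an irreducible sextic over Q, so G = Gal(f/Q) is one of the 16 transitive subgroups 6T1, ..., 6T16 of S_6. The discriminant of f is -1024192512, which is not a perfect square, so G is not contained in A_6. The transitive groups of degree 6 not contained in A_6 are: C_6 (6T1, order 6), S_3 (6T2, order 6), D_6 (6T3, order 12), C_3 x S_3 (6T5, order 18), A_4 x C_2 (6T6, order 24), S_4 (6T8, order 24), S_3 x S_3 (6T9, order 36), S_4 x C_2 (6T11, order 48), (S_3 x S_3) : C_2 (6T13, order 72), PGL(2,5) (6T14, order 120), S_6 (6T16, order 720). By Dedekind's theorem, for a prime p not dividing disc(f) the degrees of the irreducible factors of f mod p form the cycle type of an element of G. Factoring f modulo the 21 such primes p <= 89 (skipping 2, 3, 7, which divide the discriminant), each new pattern first appears at: mod 5: f = (x^6 + 4x^5 + x^4 + x^3 + 2x^2 + 3x + 1), pattern 6; mod 11: f = (x + 4)(x^5 + x^4 + 6x^3 + 8x^2 + 10x + 3), pattern 5+1; mod 13: f = (x + 1)(x + 12)(x^4 + 7x^3 + 9x^2 + 12x + 12), pattern 4+1+1; mod 23: f = (x + 3)(x + 9)(x^2 + 7x + 13)(x^2 + 21x + 4), pattern 2+2+1+1; mod 43: f = (x^3 + 16x^2 + 35x + 11)(x^3 + 21x^2 + 37x + 4), pattern 3+3; mod 61: f = (x^2 + 17x + 4)(x^2 + 43x + 52)(x^2 + 56x + 22), pattern 2+2+2. No other pattern occurs in this range, so the set of observed cycle types is {6, 5+1, 4+1+1, 2+2+1+1, 3+3, 2+2+2}. The candidates containing elements of all these cycle types are PGL(2,5) (6T14) of order 120, S_6 (6T16) of order 720; the others are excluded. The observed types are precisely the cycle types that occur in PGL(2,5) (6T14) (apart from the identity). Each of the other remaining candidates has further cycle types, and by the Chebotarev density theorem the matching factorization patterns would occur for a proportion of primes equal to their share of the group: S_6 (6T16) additionally contains elements of type 4+2, 3+2+1, 3+1+1+1, 2+1+1+1+1 (265 of its 720 elements, about 37% of primes). None of the 21 primes tested shows any such pattern (for each of these groups the chance of that is below 10^-4), which rules them out. Hence G = PGL(2,5) (6T14), of order 120.

PGL(2,5) (order 120)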